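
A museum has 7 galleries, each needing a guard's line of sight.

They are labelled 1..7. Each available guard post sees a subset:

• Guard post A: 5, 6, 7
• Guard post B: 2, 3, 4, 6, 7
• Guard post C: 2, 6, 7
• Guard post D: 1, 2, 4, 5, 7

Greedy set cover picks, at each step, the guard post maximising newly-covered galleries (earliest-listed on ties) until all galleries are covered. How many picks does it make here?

2

Greedy: pick B (covers 5 new) → pick D (covers 2 new). Total picks: 2.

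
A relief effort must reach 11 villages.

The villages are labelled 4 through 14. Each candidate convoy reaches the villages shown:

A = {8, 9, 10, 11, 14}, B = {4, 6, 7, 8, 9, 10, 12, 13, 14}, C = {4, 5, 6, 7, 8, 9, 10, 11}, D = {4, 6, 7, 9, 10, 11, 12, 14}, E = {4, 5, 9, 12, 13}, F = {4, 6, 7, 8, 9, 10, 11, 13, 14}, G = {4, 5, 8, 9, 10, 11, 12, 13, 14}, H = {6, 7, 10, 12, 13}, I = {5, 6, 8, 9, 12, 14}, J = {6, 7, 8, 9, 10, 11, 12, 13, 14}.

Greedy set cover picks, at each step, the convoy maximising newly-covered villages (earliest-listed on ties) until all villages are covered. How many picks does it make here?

Greedy: pick B (covers 9 new) → pick C (covers 2 new). Total picks: 2.

2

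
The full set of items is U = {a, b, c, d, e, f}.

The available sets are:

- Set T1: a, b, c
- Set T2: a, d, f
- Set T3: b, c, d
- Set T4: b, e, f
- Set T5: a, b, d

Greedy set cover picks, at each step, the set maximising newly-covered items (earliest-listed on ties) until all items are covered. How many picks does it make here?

3

Greedy: pick T1 (covers 3 new) → pick T2 (covers 2 new) → pick T4 (covers 1 new). Total picks: 3.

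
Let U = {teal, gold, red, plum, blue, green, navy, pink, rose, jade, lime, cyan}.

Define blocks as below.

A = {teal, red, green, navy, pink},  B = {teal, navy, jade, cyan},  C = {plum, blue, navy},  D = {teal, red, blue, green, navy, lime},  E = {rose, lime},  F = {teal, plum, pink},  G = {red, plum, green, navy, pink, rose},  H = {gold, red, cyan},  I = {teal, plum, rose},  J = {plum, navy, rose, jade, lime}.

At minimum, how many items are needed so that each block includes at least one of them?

T = {teal, gold, navy, lime} meets every block (each contains at least one member of T), and |T| = 4.
No choice of 3 items meets every block, so 4 is the minimum.

4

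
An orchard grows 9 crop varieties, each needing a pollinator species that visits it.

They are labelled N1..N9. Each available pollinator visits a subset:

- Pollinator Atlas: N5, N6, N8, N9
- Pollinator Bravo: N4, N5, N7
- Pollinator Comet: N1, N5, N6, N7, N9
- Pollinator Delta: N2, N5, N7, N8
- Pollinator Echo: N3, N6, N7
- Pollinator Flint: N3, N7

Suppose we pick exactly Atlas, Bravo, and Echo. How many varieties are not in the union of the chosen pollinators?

Union of Atlas, Bravo, Echo = {N3, N4, N5, N6, N7, N8, N9}.
Not covered: N1, N2 — 2 varieties.

2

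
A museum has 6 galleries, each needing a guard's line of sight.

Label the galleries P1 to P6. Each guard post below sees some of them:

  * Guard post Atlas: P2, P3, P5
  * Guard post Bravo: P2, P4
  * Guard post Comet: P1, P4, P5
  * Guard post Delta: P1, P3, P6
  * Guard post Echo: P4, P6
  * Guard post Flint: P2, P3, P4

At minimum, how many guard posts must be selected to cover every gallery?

Take {Comet, Delta, Flint}. Their union is {P1, P2, P3, P4, P5, P6}, which is all 6 galleries.
No 2 of the 6 guard posts cover everything (all 15 combinations miss at least one gallery), so 3 is optimal.

3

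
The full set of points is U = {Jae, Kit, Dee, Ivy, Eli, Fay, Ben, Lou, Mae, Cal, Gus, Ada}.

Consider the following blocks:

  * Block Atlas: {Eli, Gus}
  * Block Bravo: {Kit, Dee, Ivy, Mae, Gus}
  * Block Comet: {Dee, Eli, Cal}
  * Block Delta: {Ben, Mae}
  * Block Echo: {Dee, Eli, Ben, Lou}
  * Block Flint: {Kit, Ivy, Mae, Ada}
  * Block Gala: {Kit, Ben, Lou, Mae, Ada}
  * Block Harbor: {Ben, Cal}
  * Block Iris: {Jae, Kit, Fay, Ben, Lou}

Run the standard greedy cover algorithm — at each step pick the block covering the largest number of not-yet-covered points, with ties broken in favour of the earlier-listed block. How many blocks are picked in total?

Greedy: pick Bravo (covers 5 new) → pick Iris (covers 4 new) → pick Comet (covers 2 new) → pick Flint (covers 1 new). Total picks: 4.

4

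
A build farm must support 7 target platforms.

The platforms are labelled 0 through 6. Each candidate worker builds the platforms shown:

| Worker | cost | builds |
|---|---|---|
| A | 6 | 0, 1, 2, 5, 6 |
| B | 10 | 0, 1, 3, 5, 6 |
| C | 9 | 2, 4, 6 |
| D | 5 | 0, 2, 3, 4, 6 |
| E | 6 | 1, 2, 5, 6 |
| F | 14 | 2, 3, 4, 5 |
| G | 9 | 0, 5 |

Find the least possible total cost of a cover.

A, D together cover every platform (A ∪ D = {0, 1, 2, 3, 4, 5, 6}); total cost 6 + 5 = 11.
No covering selection has total cost below 11.

11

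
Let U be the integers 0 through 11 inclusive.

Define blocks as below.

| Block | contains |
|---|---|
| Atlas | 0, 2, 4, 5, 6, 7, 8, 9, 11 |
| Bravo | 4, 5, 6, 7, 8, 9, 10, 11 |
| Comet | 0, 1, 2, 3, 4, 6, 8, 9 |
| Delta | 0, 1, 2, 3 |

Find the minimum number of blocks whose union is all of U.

2

Bravo and Delta cover everything between them: the union {0, 1, 2, 3, 4, 5, 6, 7, 8, 9, 10, 11} is all of U.
No single block has all 12 points (the largest, Atlas, has 9), so 2 is optimal.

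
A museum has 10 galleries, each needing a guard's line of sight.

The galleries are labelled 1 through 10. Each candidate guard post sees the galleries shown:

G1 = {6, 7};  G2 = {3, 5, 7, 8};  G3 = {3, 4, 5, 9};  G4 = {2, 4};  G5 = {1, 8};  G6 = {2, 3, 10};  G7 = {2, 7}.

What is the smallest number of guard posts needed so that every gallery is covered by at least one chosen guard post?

Take {G1, G3, G5, G6}. Their union is {1, 2, 3, 4, 5, 6, 7, 8, 9, 10}, which is all 10 galleries.
Only G3 contains 9, so G3 is forced; the remaining 6 galleries need at least 3 more guard posts (each remaining guard post adds at most 2) — so at least 4 guard posts are needed, and 4 is optimal.

4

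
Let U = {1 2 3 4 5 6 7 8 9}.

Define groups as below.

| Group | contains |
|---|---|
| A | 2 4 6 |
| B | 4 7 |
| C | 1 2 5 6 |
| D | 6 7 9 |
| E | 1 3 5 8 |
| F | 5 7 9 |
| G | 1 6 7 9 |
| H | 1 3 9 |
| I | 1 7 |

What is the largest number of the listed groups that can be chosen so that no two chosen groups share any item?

B, H are pairwise disjoint (B={4,7}; H={1,3,9}).
Every remaining group overlaps one of these, and no 3 of the listed groups are pairwise disjoint, so 2 is the maximum.

2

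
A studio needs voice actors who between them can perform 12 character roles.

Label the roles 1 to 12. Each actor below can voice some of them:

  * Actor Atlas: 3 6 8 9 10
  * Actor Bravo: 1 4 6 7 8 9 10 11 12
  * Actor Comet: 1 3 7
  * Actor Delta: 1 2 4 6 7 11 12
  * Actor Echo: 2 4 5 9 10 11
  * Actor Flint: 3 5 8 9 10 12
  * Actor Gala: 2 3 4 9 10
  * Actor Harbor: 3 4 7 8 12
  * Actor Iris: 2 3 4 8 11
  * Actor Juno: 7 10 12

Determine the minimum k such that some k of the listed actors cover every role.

Take {Delta, Flint}. Their union is {1, 2, 3, 4, 5, 6, 7, 8, 9, 10, 11, 12}, which is all 12 roles.
No single actor has all 12 roles (the largest, Bravo, has 9), so 2 is optimal.

2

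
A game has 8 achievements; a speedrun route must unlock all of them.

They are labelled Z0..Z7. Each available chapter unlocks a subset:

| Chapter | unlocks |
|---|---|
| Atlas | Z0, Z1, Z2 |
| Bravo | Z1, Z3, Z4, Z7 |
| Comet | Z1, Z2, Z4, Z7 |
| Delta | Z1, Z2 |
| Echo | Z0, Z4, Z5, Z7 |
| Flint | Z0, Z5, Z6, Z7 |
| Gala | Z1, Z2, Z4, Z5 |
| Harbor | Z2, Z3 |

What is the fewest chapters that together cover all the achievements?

3

Take {Flint, Gala, Harbor}. Their union is {Z0, Z1, Z2, Z3, Z4, Z5, Z6, Z7}, which is all 8 achievements.
Only Flint contains Z6, so Flint is forced; the remaining 4 achievements need at least 2 more chapters (each remaining chapter adds at most 3) — so at least 3 chapters are needed, and 3 is optimal.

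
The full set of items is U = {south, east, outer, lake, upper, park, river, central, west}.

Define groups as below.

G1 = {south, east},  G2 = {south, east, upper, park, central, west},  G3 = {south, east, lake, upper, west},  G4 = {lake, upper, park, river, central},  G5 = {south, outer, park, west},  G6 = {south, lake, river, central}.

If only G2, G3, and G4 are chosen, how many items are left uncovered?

1

Union of G2, G3, G4 = {south, east, lake, upper, park, river, central, west}.
Not covered: outer — 1 item.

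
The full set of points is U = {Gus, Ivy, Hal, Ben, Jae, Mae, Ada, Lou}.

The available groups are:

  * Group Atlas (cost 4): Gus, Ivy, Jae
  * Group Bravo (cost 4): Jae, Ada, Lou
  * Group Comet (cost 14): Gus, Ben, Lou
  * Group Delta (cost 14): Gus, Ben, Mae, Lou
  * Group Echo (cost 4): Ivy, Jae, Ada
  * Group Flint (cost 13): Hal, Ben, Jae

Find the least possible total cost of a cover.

31

Delta, Echo, Flint together cover every point (Delta ∪ Echo ∪ Flint = {Gus, Ivy, Hal, Ben, Jae, Mae, Ada, Lou}); total cost 14 + 4 + 13 = 31.
The greedy pick Atlas, Bravo, Flint, Delta costs 35; no covering selection beats 31.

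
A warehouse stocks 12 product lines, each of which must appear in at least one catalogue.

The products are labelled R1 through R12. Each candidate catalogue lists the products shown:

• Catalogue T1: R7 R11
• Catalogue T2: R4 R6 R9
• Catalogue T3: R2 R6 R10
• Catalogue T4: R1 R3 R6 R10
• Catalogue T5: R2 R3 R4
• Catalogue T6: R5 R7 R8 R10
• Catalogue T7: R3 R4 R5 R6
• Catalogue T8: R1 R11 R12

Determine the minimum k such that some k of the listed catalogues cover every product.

4

Take {T2, T5, T6, T8}. Their union is {R1, R2, R3, R4, R5, R6, R7, R8, R9, R10, R11, R12}, which is all 12 products.
Only T6 contains R8, so T6 is forced; the remaining 8 products need at least 3 more catalogues (each remaining catalogue adds at most 3) — so at least 4 catalogues are needed, and 4 is optimal.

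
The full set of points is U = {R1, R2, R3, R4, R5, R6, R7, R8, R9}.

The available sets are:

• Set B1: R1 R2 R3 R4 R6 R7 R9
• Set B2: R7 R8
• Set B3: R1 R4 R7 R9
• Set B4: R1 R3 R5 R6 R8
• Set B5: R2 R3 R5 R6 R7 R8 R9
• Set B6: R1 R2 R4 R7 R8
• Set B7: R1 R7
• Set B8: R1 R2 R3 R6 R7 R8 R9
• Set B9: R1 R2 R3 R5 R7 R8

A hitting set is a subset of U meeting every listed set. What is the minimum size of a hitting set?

The 2 points {R1, R8} hit every set.
No single point lies in every set, so at least 2 are needed and 2 is optimal.

2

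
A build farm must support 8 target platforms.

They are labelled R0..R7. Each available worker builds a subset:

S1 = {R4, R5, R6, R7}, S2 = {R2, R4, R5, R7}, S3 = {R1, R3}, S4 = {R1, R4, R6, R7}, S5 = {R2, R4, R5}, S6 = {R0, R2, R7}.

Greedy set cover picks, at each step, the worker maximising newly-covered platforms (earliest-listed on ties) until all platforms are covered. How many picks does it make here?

3

Greedy: pick S1 (covers 4 new) → pick S3 (covers 2 new) → pick S6 (covers 2 new). Total picks: 3.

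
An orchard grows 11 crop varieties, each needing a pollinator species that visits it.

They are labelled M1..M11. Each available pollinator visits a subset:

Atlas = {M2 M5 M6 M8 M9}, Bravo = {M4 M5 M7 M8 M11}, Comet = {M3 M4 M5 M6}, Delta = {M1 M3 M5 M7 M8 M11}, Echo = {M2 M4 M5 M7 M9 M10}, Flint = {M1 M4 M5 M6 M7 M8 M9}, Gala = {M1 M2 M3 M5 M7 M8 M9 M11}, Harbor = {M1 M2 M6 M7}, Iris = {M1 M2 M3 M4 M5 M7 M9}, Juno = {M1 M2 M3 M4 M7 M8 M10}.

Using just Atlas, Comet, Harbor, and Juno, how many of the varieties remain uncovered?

Union of Atlas, Comet, Harbor, Juno = {M1, M2, M3, M4, M5, M6, M7, M8, M9, M10}.
Not covered: M11 — 1 variety.

1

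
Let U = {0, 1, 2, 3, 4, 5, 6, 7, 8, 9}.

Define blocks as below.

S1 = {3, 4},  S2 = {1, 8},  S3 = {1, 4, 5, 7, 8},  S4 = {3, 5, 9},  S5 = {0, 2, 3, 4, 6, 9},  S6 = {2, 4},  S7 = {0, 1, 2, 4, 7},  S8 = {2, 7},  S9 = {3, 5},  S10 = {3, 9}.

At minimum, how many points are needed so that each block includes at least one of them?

H = {2, 3, 8} meets every block (each contains at least one member of H), and |H| = 3.
The blocks S2, S8, S10 are pairwise disjoint, so any hitting set needs a separate point for each — at least 3. Hence 3 is optimal.

3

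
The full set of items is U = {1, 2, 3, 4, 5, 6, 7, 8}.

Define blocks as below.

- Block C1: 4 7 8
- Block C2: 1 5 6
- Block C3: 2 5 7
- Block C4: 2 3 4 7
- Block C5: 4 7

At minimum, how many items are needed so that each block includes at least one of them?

2

The 2 items {4, 5} hit every block.
The blocks C1, C2 are pairwise disjoint, so any hitting set needs a separate item for each — at least 2. Hence 2 is optimal.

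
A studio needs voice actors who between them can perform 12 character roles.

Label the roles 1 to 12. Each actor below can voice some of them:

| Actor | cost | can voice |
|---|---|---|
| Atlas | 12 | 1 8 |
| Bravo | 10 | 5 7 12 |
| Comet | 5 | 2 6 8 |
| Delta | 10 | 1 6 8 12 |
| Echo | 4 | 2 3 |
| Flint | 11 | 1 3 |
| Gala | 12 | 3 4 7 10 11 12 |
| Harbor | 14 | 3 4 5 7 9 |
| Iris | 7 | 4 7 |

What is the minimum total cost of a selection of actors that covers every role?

Delta, Echo, Gala, Harbor together cover every role (Delta ∪ Echo ∪ Gala ∪ Harbor = {1, 2, 3, 4, 5, 6, 7, 8, 9, 10, 11, 12}); total cost 10 + 4 + 12 + 14 = 40.
The greedy pick Comet, Gala, Harbor, Delta costs 41; no covering selection beats 40.

40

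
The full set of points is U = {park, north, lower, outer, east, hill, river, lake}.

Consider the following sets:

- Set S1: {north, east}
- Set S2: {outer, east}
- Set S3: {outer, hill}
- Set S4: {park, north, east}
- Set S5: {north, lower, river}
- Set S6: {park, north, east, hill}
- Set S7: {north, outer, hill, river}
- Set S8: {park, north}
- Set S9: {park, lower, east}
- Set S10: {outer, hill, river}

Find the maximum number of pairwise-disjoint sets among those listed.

2

S3, S4 are pairwise disjoint (S3={outer,hill}; S4={park,north,east}).
Every remaining set overlaps one of these, and no 3 of the listed sets are pairwise disjoint, so 2 is the maximum.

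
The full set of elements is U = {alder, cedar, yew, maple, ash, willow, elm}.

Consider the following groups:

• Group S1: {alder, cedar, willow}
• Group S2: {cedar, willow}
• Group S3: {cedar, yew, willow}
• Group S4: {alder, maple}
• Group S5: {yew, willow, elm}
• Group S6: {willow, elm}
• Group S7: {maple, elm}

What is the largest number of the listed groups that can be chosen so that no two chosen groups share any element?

2

S3, S7 are pairwise disjoint (S3={cedar,yew,willow}; S7={maple,elm}).
Every remaining group overlaps one of these, and no 3 of the listed groups are pairwise disjoint, so 2 is the maximum.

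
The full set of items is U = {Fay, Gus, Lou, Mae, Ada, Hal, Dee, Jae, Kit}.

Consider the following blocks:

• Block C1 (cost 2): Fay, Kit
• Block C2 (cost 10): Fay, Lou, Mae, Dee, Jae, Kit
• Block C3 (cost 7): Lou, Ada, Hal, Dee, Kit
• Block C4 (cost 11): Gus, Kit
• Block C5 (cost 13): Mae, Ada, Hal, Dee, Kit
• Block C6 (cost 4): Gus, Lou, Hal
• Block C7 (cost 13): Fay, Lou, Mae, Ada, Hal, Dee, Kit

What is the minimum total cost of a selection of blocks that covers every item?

21

C2, C3, C6 together cover every item (C2 ∪ C3 ∪ C6 = {Fay, Gus, Lou, Mae, Ada, Hal, Dee, Jae, Kit}); total cost 10 + 7 + 4 = 21.
The greedy pick C1, C6, C2, C3 costs 23; no covering selection beats 21.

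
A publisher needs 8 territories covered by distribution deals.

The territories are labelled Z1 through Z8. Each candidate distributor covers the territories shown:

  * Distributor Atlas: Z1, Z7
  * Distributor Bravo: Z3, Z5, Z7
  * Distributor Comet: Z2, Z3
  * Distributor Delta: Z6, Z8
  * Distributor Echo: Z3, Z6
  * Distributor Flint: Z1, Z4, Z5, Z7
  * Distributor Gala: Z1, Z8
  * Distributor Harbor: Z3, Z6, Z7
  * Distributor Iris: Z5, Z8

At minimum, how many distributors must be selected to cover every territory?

Comet and Delta and Flint together: Comet ∪ Delta ∪ Flint = {Z1, Z2, Z3, Z4, Z5, Z6, Z7, Z8} — every territory is covered.
Only Comet contains Z2, so Comet is forced; the remaining 6 territories need at least 2 more distributors (each remaining distributor adds at most 4) — so at least 3 distributors are needed, and 3 is optimal.

3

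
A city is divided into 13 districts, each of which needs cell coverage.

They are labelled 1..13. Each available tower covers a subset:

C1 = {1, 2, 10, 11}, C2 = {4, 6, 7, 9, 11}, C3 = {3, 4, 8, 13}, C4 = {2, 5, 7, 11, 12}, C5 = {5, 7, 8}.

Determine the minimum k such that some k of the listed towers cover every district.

4

C1 and C2 and C3 and C4 together: C1 ∪ C2 ∪ C3 ∪ C4 = {1, 2, 3, 4, 5, 6, 7, 8, 9, 10, 11, 12, 13} — every district is covered.
Only C1 contains 1, so C1 is forced; the remaining 9 districts need at least 3 more towers (each remaining tower adds at most 4) — so at least 4 towers are needed, and 4 is optimal.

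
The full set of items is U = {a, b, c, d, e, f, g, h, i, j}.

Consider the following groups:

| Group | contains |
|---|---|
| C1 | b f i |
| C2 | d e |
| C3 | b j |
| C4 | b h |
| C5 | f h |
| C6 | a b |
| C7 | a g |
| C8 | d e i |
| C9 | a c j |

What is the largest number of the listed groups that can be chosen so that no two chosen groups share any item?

4

C2, C3, C5, C7 are pairwise disjoint (C2={d,e}; C3={b,j}; C5={f,h}; C7={a,g}).
Every remaining group overlaps one of these, and no 5 of the listed groups are pairwise disjoint, so 4 is the maximum.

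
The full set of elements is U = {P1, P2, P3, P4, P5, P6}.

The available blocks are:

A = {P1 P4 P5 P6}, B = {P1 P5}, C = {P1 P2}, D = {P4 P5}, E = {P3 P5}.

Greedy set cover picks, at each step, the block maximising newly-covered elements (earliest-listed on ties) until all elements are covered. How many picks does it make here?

3

Greedy: pick A (covers 4 new) → pick C (covers 1 new) → pick E (covers 1 new). Total picks: 3.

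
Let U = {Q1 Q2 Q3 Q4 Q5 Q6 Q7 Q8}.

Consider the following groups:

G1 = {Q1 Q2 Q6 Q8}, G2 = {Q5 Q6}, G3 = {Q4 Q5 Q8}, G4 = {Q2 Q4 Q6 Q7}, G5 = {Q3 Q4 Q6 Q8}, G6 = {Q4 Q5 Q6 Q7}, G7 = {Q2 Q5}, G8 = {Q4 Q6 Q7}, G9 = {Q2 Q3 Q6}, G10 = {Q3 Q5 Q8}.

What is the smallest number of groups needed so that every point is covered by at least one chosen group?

Take {G1, G4, G10}. Their union is {Q1, Q2, Q3, Q4, Q5, Q6, Q7, Q8}, which is all 8 points.
Only G1 contains Q1, so G1 is forced; the remaining 4 points need at least 2 more groups (each remaining group adds at most 3) — so at least 3 groups are needed, and 3 is optimal.

3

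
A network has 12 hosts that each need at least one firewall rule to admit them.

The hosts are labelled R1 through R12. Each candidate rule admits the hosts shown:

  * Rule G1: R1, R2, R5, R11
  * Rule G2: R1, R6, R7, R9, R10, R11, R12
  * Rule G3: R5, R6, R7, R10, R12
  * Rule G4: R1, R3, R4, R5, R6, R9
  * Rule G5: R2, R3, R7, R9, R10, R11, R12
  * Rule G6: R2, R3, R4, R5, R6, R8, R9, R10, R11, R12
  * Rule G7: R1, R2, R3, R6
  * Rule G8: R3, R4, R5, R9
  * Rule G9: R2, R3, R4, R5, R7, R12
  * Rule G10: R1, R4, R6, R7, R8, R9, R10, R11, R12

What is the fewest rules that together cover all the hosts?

2

Take {G9, G10}. Their union is {R1, R2, R3, R4, R5, R6, R7, R8, R9, R10, R11, R12}, which is all 12 hosts.
No single rule has all 12 hosts (the largest, G6, has 10), so 2 is optimal.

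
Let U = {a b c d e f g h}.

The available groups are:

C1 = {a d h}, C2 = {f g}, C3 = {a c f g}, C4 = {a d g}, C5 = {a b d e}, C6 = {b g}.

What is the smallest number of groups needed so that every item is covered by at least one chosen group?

C1, C3, and C5 cover everything between them: the union {a, b, c, d, e, f, g, h} is all of U.
Only C3 contains c, so C3 is forced; the remaining 4 items need at least 2 more groups (each remaining group adds at most 3) — so at least 3 groups are needed, and 3 is optimal.

3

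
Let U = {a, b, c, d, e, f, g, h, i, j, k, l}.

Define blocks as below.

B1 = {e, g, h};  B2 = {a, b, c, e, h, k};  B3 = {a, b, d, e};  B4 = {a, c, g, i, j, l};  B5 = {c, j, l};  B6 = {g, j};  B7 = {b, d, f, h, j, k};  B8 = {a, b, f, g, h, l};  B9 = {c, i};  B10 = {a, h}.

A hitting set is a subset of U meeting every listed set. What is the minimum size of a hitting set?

4

The 4 items {a, c, g, k} hit every block.
No choice of 3 items meets every block, so 4 is the minimum.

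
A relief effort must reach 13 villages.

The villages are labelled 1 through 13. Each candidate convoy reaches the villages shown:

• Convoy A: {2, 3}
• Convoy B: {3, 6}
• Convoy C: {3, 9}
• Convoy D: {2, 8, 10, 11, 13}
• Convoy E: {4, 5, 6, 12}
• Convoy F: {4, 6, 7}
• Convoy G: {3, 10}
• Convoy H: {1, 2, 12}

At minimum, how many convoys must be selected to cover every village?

C and D and E and F and H together: C ∪ D ∪ E ∪ F ∪ H = {1, 2, 3, 4, 5, 6, 7, 8, 9, 10, 11, 12, 13} — every village is covered.
No 4 of the 8 convoys cover everything (all 70 combinations miss at least one village), so 5 is optimal.

5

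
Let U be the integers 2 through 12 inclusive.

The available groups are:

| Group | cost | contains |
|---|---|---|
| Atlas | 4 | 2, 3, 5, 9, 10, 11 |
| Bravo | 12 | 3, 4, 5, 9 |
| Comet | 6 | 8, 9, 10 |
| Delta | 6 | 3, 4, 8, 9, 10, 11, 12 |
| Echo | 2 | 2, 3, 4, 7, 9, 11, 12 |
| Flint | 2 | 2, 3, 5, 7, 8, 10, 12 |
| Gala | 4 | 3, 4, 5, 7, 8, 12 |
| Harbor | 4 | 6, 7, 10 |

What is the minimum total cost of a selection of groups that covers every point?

8

Echo, Flint, Harbor together cover every point (Echo ∪ Flint ∪ Harbor = {2, 3, 4, 5, 6, 7, 8, 9, 10, 11, 12}); total cost 2 + 2 + 4 = 8.
No covering selection has total cost below 8.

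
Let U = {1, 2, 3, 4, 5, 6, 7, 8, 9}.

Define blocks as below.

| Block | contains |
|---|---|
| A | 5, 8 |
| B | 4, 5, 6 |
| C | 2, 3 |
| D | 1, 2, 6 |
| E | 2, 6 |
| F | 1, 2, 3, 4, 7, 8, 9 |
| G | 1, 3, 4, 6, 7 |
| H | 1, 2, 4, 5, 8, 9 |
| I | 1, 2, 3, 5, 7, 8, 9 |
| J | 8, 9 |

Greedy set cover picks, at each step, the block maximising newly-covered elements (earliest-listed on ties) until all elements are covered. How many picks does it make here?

Greedy: pick F (covers 7 new) → pick B (covers 2 new). Total picks: 2.

2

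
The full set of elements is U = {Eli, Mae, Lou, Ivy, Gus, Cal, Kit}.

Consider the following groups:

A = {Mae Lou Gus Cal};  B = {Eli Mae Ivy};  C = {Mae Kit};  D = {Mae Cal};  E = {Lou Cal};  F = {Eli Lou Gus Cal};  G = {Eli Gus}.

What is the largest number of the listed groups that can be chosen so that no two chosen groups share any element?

C, E, G are pairwise disjoint (C={Mae,Kit}; E={Lou,Cal}; G={Eli,Gus}).
Every remaining group overlaps one of these, and no 4 of the listed groups are pairwise disjoint, so 3 is the maximum.

3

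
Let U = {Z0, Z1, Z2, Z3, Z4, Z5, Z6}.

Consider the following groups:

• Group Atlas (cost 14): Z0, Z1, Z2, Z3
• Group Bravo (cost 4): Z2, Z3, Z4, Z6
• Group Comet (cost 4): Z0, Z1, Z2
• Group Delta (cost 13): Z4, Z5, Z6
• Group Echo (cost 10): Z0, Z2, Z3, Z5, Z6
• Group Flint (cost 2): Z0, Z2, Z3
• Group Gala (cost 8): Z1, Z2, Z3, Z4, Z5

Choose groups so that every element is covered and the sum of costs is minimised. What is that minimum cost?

Bravo, Flint, Gala together cover every element (Bravo ∪ Flint ∪ Gala = {Z0, Z1, Z2, Z3, Z4, Z5, Z6}); total cost 4 + 2 + 8 = 14.
The greedy pick Flint, Bravo, Comet, Gala costs 18; no covering selection beats 14.

14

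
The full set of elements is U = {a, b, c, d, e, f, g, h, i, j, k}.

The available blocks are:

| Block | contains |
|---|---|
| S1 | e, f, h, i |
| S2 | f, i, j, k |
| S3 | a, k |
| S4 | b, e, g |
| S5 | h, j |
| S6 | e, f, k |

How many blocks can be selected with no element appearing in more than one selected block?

3

S3, S4, S5 are pairwise disjoint (S3={a,k}; S4={b,e,g}; S5={h,j}).
Every remaining block overlaps one of these, and no 4 of the listed blocks are pairwise disjoint, so 3 is the maximum.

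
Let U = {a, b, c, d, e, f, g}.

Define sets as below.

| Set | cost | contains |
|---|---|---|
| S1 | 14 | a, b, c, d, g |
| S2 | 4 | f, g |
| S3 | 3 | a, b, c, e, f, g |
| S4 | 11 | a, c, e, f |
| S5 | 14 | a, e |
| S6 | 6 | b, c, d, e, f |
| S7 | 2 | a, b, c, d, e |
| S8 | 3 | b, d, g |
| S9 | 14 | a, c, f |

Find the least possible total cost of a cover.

5

S3, S7 together cover every element (S3 ∪ S7 = {a, b, c, d, e, f, g}); total cost 3 + 2 = 5.
No covering selection has total cost below 5.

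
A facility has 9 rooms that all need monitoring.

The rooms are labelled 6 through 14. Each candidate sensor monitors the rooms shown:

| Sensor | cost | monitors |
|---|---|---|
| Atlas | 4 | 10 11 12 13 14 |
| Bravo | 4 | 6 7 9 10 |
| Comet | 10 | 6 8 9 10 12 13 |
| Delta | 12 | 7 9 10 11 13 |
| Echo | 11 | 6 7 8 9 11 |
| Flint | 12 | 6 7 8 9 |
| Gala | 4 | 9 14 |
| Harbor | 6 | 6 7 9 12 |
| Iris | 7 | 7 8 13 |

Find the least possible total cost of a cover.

15

Atlas, Echo together cover every room (Atlas ∪ Echo = {6, 7, 8, 9, 10, 11, 12, 13, 14}); total cost 4 + 11 = 15.
No covering selection has total cost below 15.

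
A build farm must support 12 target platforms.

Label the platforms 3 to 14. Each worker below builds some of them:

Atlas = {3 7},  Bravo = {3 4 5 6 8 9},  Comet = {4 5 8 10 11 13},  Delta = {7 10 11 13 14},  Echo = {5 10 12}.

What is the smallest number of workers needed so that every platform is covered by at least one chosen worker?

3

Take {Bravo, Delta, Echo}. Their union is {3, 4, 5, 6, 7, 8, 9, 10, 11, 12, 13, 14}, which is all 12 platforms.
Only Bravo contains 6, so Bravo is forced; the remaining 6 platforms need at least 2 more workers (each remaining worker adds at most 5) — so at least 3 workers are needed, and 3 is optimal.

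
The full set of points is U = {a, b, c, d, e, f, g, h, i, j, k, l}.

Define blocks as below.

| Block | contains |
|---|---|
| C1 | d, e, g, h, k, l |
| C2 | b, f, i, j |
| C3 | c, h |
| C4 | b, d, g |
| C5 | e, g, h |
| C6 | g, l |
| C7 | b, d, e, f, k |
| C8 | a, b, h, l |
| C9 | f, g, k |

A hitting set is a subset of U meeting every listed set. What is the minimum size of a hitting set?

The 3 points {b, g, h} hit every block.
The blocks C3, C6, C7 are pairwise disjoint, so any hitting set needs a separate point for each — at least 3. Hence 3 is optimal.

3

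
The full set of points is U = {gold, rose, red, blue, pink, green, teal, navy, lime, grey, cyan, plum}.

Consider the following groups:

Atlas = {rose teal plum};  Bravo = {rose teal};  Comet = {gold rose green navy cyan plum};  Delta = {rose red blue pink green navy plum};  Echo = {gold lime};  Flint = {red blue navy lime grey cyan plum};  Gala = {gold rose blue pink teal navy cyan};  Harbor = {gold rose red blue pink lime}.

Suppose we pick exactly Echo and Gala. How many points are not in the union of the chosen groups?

Union of Echo, Gala = {gold, rose, blue, pink, teal, navy, lime, cyan}.
Not covered: red, green, grey, plum — 4 points.

4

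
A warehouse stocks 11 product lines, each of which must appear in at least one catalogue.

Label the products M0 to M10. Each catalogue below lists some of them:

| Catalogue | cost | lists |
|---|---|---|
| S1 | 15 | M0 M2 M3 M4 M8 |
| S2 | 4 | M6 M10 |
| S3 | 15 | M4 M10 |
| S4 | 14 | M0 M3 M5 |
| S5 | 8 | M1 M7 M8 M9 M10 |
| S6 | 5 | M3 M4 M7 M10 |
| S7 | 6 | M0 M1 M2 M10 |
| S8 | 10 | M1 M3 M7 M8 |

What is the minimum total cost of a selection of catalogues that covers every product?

S2, S4, S5, S6, S7 together cover every product (S2 ∪ S4 ∪ S5 ∪ S6 ∪ S7 = {M0, M1, M2, M3, M4, M5, M6, M7, M8, M9, M10}); total cost 4 + 14 + 8 + 5 + 6 = 37.
No covering selection has total cost below 37.

37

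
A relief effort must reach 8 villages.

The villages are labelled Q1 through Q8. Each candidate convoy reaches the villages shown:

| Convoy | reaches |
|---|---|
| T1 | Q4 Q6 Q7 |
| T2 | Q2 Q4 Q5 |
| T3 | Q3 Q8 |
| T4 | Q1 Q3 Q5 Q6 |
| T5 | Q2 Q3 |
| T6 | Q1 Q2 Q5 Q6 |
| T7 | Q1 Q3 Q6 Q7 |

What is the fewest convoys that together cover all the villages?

Take {T1, T3, T6}. Their union is {Q1, Q2, Q3, Q4, Q5, Q6, Q7, Q8}, which is all 8 villages.
Only T3 contains Q8, so T3 is forced; the remaining 6 villages need at least 2 more convoys (each remaining convoy adds at most 4) — so at least 3 convoys are needed, and 3 is optimal.

3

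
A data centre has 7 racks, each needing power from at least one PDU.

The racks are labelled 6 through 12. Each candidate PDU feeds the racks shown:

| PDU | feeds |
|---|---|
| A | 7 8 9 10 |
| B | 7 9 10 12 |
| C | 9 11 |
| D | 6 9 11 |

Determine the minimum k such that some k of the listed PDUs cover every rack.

Take {A, B, D}. Their union is {6, 7, 8, 9, 10, 11, 12}, which is all 7 racks.
Only D contains 6, so D is forced; the remaining 4 racks need at least 2 more PDUs (each remaining PDU adds at most 3) — so at least 3 PDUs are needed, and 3 is optimal.

3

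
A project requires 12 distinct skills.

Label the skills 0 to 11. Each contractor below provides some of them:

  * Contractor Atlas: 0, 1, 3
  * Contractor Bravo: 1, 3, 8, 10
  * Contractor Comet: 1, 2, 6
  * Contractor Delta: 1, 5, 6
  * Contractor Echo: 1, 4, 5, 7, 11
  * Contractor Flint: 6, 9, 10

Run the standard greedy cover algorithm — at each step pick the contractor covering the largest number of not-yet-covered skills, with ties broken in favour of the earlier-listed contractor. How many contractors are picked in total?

Greedy: pick Echo (covers 5 new) → pick Bravo (covers 3 new) → pick Comet (covers 2 new) → pick Atlas (covers 1 new) → pick Flint (covers 1 new). Total picks: 5.

5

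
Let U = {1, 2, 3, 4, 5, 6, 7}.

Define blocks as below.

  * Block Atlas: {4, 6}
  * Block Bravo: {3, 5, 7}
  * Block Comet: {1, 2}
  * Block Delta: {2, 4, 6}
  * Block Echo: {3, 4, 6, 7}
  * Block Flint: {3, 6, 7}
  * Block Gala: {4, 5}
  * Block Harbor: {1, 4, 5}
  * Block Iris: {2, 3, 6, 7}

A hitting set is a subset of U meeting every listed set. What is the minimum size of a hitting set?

The 3 elements {2, 4, 7} hit every block.
The blocks Atlas, Bravo, Comet are pairwise disjoint, so any hitting set needs a separate element for each — at least 3. Hence 3 is optimal.

3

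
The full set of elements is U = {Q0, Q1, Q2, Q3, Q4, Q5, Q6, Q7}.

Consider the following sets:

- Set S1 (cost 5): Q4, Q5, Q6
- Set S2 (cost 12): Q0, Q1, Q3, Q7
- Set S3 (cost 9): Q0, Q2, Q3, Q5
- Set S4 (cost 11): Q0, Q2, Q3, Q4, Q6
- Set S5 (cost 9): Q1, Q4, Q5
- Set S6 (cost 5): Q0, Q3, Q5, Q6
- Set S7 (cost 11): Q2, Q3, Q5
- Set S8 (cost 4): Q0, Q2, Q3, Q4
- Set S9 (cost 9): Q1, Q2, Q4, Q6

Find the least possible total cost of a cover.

S2, S6, S8 together cover every element (S2 ∪ S6 ∪ S8 = {Q0, Q1, Q2, Q3, Q4, Q5, Q6, Q7}); total cost 12 + 5 + 4 = 21.
No covering selection has total cost below 21.

21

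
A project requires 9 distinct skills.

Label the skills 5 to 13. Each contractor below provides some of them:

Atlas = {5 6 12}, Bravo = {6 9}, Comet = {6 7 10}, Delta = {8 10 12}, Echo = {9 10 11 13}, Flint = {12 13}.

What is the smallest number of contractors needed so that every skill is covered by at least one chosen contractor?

Atlas and Comet and Delta and Echo together: Atlas ∪ Comet ∪ Delta ∪ Echo = {5, 6, 7, 8, 9, 10, 11, 12, 13} — every skill is covered.
No 3 of the 6 contractors cover everything (all 20 combinations miss at least one skill), so 4 is optimal.

4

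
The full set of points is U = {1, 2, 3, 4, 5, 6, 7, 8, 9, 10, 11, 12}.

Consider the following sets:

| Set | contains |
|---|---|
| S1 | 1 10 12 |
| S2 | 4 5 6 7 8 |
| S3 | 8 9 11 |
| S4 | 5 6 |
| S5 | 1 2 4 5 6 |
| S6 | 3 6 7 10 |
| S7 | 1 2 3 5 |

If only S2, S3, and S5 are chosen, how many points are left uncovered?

Union of S2, S3, S5 = {1, 2, 4, 5, 6, 7, 8, 9, 11}.
Not covered: 3, 10, 12 — 3 points.

3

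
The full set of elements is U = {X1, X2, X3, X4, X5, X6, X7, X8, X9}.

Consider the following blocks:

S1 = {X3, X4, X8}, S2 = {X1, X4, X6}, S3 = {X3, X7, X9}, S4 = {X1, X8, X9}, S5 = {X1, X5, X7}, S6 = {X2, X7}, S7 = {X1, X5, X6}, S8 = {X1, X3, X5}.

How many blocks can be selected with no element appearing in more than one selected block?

S1, S6, S7 are pairwise disjoint (S1={X3,X4,X8}; S6={X2,X7}; S7={X1,X5,X6}).
Every remaining block overlaps one of these, and no 4 of the listed blocks are pairwise disjoint, so 3 is the maximum.

3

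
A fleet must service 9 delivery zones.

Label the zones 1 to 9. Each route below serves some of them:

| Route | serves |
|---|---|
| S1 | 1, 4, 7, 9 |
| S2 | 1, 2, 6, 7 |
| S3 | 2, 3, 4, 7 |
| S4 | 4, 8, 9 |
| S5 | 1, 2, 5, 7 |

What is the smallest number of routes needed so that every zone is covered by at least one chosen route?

Take {S2, S3, S4, S5}. Their union is {1, 2, 3, 4, 5, 6, 7, 8, 9}, which is all 9 zones.
Only S3 contains 3, so S3 is forced; the remaining 5 zones need at least 3 more routes (each remaining route adds at most 2) — so at least 4 routes are needed, and 4 is optimal.

4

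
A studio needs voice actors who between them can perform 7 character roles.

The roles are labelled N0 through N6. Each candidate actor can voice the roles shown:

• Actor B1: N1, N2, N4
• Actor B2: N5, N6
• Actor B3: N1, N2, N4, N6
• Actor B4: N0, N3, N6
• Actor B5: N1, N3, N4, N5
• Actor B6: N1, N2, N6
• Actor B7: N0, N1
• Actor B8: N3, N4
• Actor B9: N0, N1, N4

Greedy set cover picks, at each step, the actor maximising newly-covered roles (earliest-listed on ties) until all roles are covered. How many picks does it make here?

Greedy: pick B3 (covers 4 new) → pick B4 (covers 2 new) → pick B2 (covers 1 new). Total picks: 3.

3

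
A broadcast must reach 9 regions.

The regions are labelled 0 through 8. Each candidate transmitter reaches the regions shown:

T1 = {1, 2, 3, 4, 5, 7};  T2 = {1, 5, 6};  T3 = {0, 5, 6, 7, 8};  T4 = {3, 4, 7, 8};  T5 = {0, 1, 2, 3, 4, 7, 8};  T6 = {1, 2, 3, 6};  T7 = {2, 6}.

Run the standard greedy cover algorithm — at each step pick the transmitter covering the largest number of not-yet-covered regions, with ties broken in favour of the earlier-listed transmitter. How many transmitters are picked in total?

Greedy: pick T5 (covers 7 new) → pick T2 (covers 2 new). Total picks: 2.

2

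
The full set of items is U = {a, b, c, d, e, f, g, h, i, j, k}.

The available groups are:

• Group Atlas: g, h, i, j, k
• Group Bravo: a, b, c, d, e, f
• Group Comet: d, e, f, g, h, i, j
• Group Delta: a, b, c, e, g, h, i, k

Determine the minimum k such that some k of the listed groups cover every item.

Take {Atlas, Bravo}. Their union is {a, b, c, d, e, f, g, h, i, j, k}, which is all 11 items.
No single group has all 11 items (the largest, Delta, has 8), so 2 is optimal.

2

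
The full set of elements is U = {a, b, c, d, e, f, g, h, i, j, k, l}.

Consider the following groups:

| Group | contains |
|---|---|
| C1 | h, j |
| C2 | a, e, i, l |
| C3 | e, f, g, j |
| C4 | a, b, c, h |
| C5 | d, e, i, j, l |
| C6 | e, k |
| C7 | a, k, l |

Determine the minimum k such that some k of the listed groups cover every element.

4

C3 and C4 and C5 and C6 together: C3 ∪ C4 ∪ C5 ∪ C6 = {a, b, c, d, e, f, g, h, i, j, k, l} — every element is covered.
No 3 of the 7 groups cover everything (all 35 combinations miss at least one element), so 4 is optimal.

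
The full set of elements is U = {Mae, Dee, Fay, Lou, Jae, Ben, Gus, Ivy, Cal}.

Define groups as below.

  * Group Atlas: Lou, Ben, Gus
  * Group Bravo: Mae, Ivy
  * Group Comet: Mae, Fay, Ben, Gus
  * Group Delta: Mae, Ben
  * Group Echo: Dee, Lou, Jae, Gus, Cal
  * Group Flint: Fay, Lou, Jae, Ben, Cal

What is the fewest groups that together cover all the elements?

3

Bravo, Comet, and Echo cover everything between them: the union {Mae, Dee, Fay, Lou, Jae, Ben, Gus, Ivy, Cal} is all of U.
Only Echo contains Dee, so Echo is forced; the remaining 4 elements need at least 2 more groups (each remaining group adds at most 3) — so at least 3 groups are needed, and 3 is optimal.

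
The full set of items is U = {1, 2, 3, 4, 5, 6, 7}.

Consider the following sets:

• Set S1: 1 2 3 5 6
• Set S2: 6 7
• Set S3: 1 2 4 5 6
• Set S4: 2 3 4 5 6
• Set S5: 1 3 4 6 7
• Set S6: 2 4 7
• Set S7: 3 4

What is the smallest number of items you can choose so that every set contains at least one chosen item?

2

Take H = {4, 6}. Each listed set contains at least one of these, so H is a hitting set of size 2.
The sets S2, S7 are pairwise disjoint, so any hitting set needs a separate item for each — at least 2. Hence 2 is optimal.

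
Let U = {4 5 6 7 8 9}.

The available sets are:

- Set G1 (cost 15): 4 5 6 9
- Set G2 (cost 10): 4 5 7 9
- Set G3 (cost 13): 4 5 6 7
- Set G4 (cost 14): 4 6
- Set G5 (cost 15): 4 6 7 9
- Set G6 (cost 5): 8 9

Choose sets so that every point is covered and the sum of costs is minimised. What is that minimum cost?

18

G3, G6 together cover every point (G3 ∪ G6 = {4, 5, 6, 7, 8, 9}); total cost 13 + 5 = 18.
The greedy pick G2, G6, G3 costs 28; no covering selection beats 18.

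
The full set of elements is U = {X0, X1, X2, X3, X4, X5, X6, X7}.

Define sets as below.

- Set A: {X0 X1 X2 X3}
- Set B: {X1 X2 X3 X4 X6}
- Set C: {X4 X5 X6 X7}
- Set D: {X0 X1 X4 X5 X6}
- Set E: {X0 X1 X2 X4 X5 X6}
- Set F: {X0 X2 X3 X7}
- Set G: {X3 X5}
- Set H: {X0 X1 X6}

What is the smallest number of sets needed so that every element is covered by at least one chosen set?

2

Take {E, F}. Their union is {X0, X1, X2, X3, X4, X5, X6, X7}, which is all 8 elements.
No single set has all 8 elements (the largest, E, has 6), so 2 is optimal.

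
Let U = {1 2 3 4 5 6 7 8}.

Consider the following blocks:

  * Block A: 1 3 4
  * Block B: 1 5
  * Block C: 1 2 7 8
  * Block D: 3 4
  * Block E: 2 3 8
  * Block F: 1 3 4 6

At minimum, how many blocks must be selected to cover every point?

3

Take {B, C, F}. Their union is {1, 2, 3, 4, 5, 6, 7, 8}, which is all 8 points.
Only B contains 5, so B is forced; the remaining 6 points need at least 2 more blocks (each remaining block adds at most 3) — so at least 3 blocks are needed, and 3 is optimal.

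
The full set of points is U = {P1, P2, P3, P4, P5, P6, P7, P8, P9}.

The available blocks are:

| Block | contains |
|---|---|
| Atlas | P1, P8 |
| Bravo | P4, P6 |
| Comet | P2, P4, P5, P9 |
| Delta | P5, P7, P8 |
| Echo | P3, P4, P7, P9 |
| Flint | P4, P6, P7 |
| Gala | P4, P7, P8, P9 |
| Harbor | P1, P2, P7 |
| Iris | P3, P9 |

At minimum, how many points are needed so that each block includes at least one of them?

Take H = {P2, P3, P6, P8}. Each listed block contains at least one of these, so H is a hitting set of size 4.
No choice of 3 points meets every block, so 4 is the minimum.

4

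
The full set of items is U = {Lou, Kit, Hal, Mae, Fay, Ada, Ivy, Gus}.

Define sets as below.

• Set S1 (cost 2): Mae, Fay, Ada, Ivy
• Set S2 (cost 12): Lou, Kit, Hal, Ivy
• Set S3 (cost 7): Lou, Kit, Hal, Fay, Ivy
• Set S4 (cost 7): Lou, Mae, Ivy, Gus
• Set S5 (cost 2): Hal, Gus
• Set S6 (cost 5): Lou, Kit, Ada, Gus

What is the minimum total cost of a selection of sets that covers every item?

S1, S5, S6 together cover every item (S1 ∪ S5 ∪ S6 = {Lou, Kit, Hal, Mae, Fay, Ada, Ivy, Gus}); total cost 2 + 2 + 5 = 9.
No covering selection has total cost below 9.

9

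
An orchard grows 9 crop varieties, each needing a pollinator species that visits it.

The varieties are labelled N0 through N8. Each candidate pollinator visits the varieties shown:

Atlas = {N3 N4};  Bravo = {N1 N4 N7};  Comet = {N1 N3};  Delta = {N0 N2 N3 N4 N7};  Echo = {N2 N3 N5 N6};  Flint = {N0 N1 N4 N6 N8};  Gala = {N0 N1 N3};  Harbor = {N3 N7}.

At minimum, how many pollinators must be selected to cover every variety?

3

Bravo and Echo and Flint together: Bravo ∪ Echo ∪ Flint = {N0, N1, N2, N3, N4, N5, N6, N7, N8} — every variety is covered.
Only Echo contains N5, so Echo is forced; the remaining 5 varieties need at least 2 more pollinators (each remaining pollinator adds at most 4) — so at least 3 pollinators are needed, and 3 is optimal.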